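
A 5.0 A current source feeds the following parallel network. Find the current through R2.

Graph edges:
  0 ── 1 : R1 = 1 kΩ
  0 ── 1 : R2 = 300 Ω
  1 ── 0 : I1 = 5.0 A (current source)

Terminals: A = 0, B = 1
All resistors sit directly between nodes 0 and 1, so they are in parallel and share one voltage V; the full source current 5 A splits among them.
1/R_par = 1/1000 + 1/300 = 0.004333 S  =>  R_par = 230.8 Ω
V = I × R_par = 5 × 230.8 = 1154 V
I_R2 = V/R2 = 1154/300 = 3.846 A

Final answer: 3.846 A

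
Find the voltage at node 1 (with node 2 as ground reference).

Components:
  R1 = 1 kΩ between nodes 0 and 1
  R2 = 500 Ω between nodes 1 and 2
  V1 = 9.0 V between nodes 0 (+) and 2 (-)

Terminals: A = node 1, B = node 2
Nodal analysis, taking node 2 as the 0 V reference.
Source V1 fixes V_0 = 9 V.
KCL at each unknown node (sum of currents leaving = 0; resistances in Ω):
  Node 1: (V_1 - 9)/1000 + (V_1 - 0)/500 = 0
Collecting terms: 0.003 × V_1 = 0.009  =>  V_1 = 3 V
The requested potential is V_1 = 3 V.

Final answer: V_1 = 3 V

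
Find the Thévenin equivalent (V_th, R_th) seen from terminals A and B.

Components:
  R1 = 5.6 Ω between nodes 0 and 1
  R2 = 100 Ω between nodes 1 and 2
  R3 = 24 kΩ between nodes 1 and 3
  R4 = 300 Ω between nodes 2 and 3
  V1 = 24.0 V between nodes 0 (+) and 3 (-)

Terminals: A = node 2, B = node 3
Step 1 — V_th is the open-circuit voltage V_A - V_B (nothing connected across the terminals).
Nodal analysis, taking node 3 as the 0 V reference.
Source V1 fixes V_0 = 24 V.
KCL at each unknown node (sum of currents leaving = 0; resistances in Ω):
  Node 1: (V_1 - 24)/5.6 + (V_1 - V_2)/100 + (V_1 - 0)/24000 = 0
  Node 2: (V_2 - V_1)/100 + (V_2 - 0)/300 = 0
Collecting terms (coefficients in siemens):
  0.1886·V_1 - 0.01·V_2 = 4.286
  0.01333·V_2 - 0.01·V_1 = 0
Determinant D = (0.1886)(0.01333) - (-0.01)(-0.01) = 0.002415
V_1 = [(4.286)(0.01333) - (-0.01)(0)]/D = 23.66 V
V_2 = [(0.1886)(0) - (4.286)(-0.01)]/D = 17.75 V
V_th = V_2 - V_3 = 17.75 - 0 = 17.75 V
Step 2 — R_th: zero the source — replace V1 by a short circuit (node 3 merges into node 0) — and find the resistance seen between A (node 2) and B (node 0).
Reduce the network between node 2 (A) and node 0 (B) by series/parallel combination:
  Rp1 = R1 ‖ R3 (parallel, both between nodes 0 and 1) = 1/(1/5.6 + 1/24000) = 5.599 Ω
  Rs1 = R2 + Rp1 (series, joined only at node 1) = 100 + 5.599 = 105.6 Ω
  Rp2 = R4 ‖ Rs1 (parallel, both between nodes 0 and 2) = 1/(1/300 + 1/105.6) = 78.11 Ω
R_th = 78.11 Ω

Final answer: V_th = 17.75 V, R_th = 78.11 Ω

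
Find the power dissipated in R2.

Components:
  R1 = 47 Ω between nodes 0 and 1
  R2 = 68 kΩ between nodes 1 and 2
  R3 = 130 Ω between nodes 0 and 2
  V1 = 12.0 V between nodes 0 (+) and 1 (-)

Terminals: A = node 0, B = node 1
Nodal analysis, taking node 1 as the 0 V reference.
Source V1 fixes V_0 = 12 V.
KCL at each unknown node (sum of currents leaving = 0; resistances in Ω):
  Node 2: (V_2 - 0)/68000 + (V_2 - 12)/130 = 0
Collecting terms: 0.007707 × V_2 = 0.09231  =>  V_2 = 11.98 V
I_R2 = (V_1 - V_2)/R2 = (0 - 11.98)/68000 = -0.0001761 A
P_R2 = I_R2² × R2 = (-0.0001761)² × 68000 = 0.00211 W

Final answer: 0.00211 W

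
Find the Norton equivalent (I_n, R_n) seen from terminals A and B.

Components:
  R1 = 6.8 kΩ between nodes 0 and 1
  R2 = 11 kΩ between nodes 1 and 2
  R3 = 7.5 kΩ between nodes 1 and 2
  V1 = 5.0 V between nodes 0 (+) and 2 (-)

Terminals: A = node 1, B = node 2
Find the Thévenin equivalent first; then I_n = V_th/R_th and R_n = R_th.
Step 1 — V_th is the open-circuit voltage V_A - V_B (nothing connected across the terminals).
Nodal analysis, taking node 2 as the 0 V reference.
Source V1 fixes V_0 = 5 V.
KCL at each unknown node (sum of currents leaving = 0; resistances in Ω):
  Node 1: (V_1 - 5)/6800 + (V_1 - 0)/11000 + (V_1 - 0)/7500 = 0
Collecting terms: 0.0003713 × V_1 = 0.0007353  =>  V_1 = 1.98 V
V_th = V_1 - V_2 = 1.98 - 0 = 1.98 V
Step 2 — R_th: zero the source — replace V1 by a short circuit (node 2 merges into node 0) — and find the resistance seen between A (node 1) and B (node 0).
Reduce the network between node 1 (A) and node 0 (B) by series/parallel combination:
  Rp1 = R1 ‖ R2 ‖ R3 (parallel, all between nodes 0 and 1) = 1/(1/6800 + 1/11000 + 1/7500) = 2693 Ω
R_th = 2.693 kΩ
I_n = V_th/R_th = 1.98/2693 = 0.0007353 A, and R_n = R_th = 2.693 kΩ

Final answer: I_n = 0.0007353 A, R_n = 2.693 kΩ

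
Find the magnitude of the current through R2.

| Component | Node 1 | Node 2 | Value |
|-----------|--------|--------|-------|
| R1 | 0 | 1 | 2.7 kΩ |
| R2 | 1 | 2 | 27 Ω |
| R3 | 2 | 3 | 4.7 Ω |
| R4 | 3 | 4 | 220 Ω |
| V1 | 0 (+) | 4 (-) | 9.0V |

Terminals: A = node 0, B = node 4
Nodal analysis, taking node 4 as the 0 V reference.
Source V1 fixes V_0 = 9 V.
KCL at each unknown node (sum of currents leaving = 0; resistances in Ω):
  Node 1: (V_1 - 9)/2700 + (V_1 - V_2)/27 = 0
  Node 2: (V_2 - V_1)/27 + (V_2 - V_3)/4.7 = 0
  Node 3: (V_3 - V_2)/4.7 + (V_3 - 0)/220 = 0
Collecting terms (coefficients in siemens):
  0.03741·V_1 - 0.03704·V_2 = 0.003333
  0.2498·V_2 - 0.03704·V_1 - 0.2128·V_3 = 0
  0.2173·V_3 - 0.2128·V_2 = 0
Solving these 3 simultaneous equations (Gaussian elimination) gives:
  V_1 = 0.7675 V, V_2 = 0.6851 V, V_3 = 0.6708 V
I_R2 = (V_1 - V_2)/R2 = (0.7675 - 0.6851)/27 = 0.003049 A
|I_R2| = 0.003049 A

Final answer: |I_R2| = 0.003049 A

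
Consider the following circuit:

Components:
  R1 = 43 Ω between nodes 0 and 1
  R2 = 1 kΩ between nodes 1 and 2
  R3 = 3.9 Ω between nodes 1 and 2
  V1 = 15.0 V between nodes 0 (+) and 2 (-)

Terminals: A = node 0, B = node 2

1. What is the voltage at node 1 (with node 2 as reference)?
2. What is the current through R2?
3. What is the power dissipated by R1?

Nodal analysis, taking node 2 as the 0 V reference.
Source V1 fixes V_0 = 15 V.
KCL at each unknown node (sum of currents leaving = 0; resistances in Ω):
  Node 1: (V_1 - 15)/43 + (V_1 - 0)/1000 + (V_1 - 0)/3.9 = 0
Collecting terms: 0.2807 × V_1 = 0.3488  =>  V_1 = 1.243 V
Part 1:
  Read off the nodal solution: V_1 = 1.243 V
Part 2:
  I_R2 = (V_1 - V_2)/R2 = (1.243 - 0)/1000 = 0.001243 A
  Magnitude: I_R2 = 0.001243 A
Part 3:
  I_R1 = (V_0 - V_1)/R1 = (15 - 1.243)/43 = 0.3199 A
  P_R1 = I_R1² × R1 = (0.3199)² × 43 = 4.401 W

Final answers:
1. V_1 = 1.243 V
2. I_R2 = 0.001243 A
3. P_R1 = 4.401 W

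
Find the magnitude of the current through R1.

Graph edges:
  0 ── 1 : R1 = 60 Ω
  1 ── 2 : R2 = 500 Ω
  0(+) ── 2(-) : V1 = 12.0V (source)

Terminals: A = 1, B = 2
Nodal analysis, taking node 2 as the 0 V reference.
Source V1 fixes V_0 = 12 V.
KCL at each unknown node (sum of currents leaving = 0; resistances in Ω):
  Node 1: (V_1 - 12)/60 + (V_1 - 0)/500 = 0
Collecting terms: 0.01867 × V_1 = 0.2  =>  V_1 = 10.71 V
I_R1 = (V_0 - V_1)/R1 = (12 - 10.71)/60 = 0.02143 A
|I_R1| = 0.02143 A

Final answer: |I_R1| = 0.02143 A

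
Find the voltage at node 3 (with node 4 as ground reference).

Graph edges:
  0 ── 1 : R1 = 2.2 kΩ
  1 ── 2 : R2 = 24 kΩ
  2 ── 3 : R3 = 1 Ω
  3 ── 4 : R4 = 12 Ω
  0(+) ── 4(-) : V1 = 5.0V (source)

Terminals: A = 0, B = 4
Nodal analysis, taking node 4 as the 0 V reference.
Source V1 fixes V_0 = 5 V.
KCL at each unknown node (sum of currents leaving = 0; resistances in Ω):
  Node 1: (V_1 - 5)/2200 + (V_1 - V_2)/24000 = 0
  Node 2: (V_2 - V_1)/24000 + (V_2 - V_3)/1 = 0
  Node 3: (V_3 - V_2)/1 + (V_3 - 0)/12 = 0
Collecting terms (coefficients in siemens):
  0.0004962·V_1 - 0.00004167·V_2 = 0.002273
  1·V_2 - 0.00004167·V_1 - 1·V_3 = 0
  1.083·V_3 - 1·V_2 = 0
Solving these 3 simultaneous equations (Gaussian elimination) gives:
  V_1 = 4.58 V, V_2 = 0.00248 V, V_3 = 0.002289 V
The requested potential is V_3 = 0.002289 V.

Final answer: V_3 = 0.002289 V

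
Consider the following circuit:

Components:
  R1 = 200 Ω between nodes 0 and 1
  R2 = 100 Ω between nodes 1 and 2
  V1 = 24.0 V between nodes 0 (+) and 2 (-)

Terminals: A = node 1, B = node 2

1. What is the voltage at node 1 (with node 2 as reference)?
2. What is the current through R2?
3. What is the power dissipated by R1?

Nodal analysis, taking node 2 as the 0 V reference.
Source V1 fixes V_0 = 24 V.
KCL at each unknown node (sum of currents leaving = 0; resistances in Ω):
  Node 1: (V_1 - 24)/200 + (V_1 - 0)/100 = 0
Collecting terms: 0.015 × V_1 = 0.12  =>  V_1 = 8 V
Part 1:
  Read off the nodal solution: V_1 = 8 V
Part 2:
  I_R2 = (V_1 - V_2)/R2 = (8 - 0)/100 = 0.08 A
  Magnitude: I_R2 = 0.08 A
Part 3:
  I_R1 = (V_0 - V_1)/R1 = (24 - 8)/200 = 0.08 A
  P_R1 = I_R1² × R1 = (0.08)² × 200 = 1.28 W

Final answers:
1. V_1 = 8 V
2. I_R2 = 0.08 A
3. P_R1 = 1.28 W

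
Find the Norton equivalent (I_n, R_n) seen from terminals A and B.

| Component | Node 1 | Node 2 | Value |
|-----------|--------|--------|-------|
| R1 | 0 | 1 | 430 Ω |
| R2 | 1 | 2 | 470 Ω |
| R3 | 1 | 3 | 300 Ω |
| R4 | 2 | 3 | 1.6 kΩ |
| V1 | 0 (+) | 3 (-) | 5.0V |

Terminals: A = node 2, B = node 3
Find the Thévenin equivalent first; then I_n = V_th/R_th and R_n = R_th.
Step 1 — V_th is the open-circuit voltage V_A - V_B (nothing connected across the terminals).
Nodal analysis, taking node 3 as the 0 V reference.
Source V1 fixes V_0 = 5 V.
KCL at each unknown node (sum of currents leaving = 0; resistances in Ω):
  Node 1: (V_1 - 5)/430 + (V_1 - V_2)/470 + (V_1 - 0)/300 = 0
  Node 2: (V_2 - V_1)/470 + (V_2 - 0)/1600 = 0
Collecting terms (coefficients in siemens):
  0.007787·V_1 - 0.002128·V_2 = 0.01163
  0.002753·V_2 - 0.002128·V_1 = 0
Determinant D = (0.007787)(0.002753) - (-0.002128)(-0.002128) = 0.00001691
V_1 = [(0.01163)(0.002753) - (-0.002128)(0)]/D = 1.893 V
V_2 = [(0.007787)(0) - (0.01163)(-0.002128)]/D = 1.463 V
V_th = V_2 - V_3 = 1.463 - 0 = 1.463 V
Step 2 — R_th: zero the source — replace V1 by a short circuit (node 3 merges into node 0) — and find the resistance seen between A (node 2) and B (node 0).
Reduce the network between node 2 (A) and node 0 (B) by series/parallel combination:
  Rp1 = R1 ‖ R3 (parallel, both between nodes 0 and 1) = 1/(1/430 + 1/300) = 176.7 Ω
  Rs1 = R2 + Rp1 (series, joined only at node 1) = 470 + 176.7 = 646.7 Ω
  Rp2 = R4 ‖ Rs1 (parallel, both between nodes 0 and 2) = 1/(1/1600 + 1/646.7) = 460.6 Ω
R_th = 460.6 Ω
I_n = V_th/R_th = 1.463/460.6 = 0.003177 A, and R_n = R_th = 460.6 Ω

Final answer: I_n = 0.003177 A, R_n = 460.6 Ω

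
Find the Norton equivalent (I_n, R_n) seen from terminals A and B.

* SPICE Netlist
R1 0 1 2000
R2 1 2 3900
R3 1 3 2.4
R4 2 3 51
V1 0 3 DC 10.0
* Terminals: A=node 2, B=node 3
Find the Thévenin equivalent first; then I_n = V_th/R_th and R_n = R_th.
Step 1 — V_th is the open-circuit voltage V_A - V_B (nothing connected across the terminals).
Nodal analysis, taking node 3 as the 0 V reference.
Source V1 fixes V_0 = 10 V.
KCL at each unknown node (sum of currents leaving = 0; resistances in Ω):
  Node 1: (V_1 - 10)/2000 + (V_1 - V_2)/3900 + (V_1 - 0)/2.4 = 0
  Node 2: (V_2 - V_1)/3900 + (V_2 - 0)/51 = 0
Collecting terms (coefficients in siemens):
  0.4174·V_1 - 0.0002564·V_2 = 0.005
  0.01986·V_2 - 0.0002564·V_1 = 0
Determinant D = (0.4174)(0.01986) - (-0.0002564)(-0.0002564) = 0.008292
V_1 = [(0.005)(0.01986) - (-0.0002564)(0)]/D = 0.01198 V
V_2 = [(0.4174)(0) - (0.005)(-0.0002564)]/D = 0.0001546 V
V_th = V_2 - V_3 = 0.0001546 - 0 = 0.0001546 V
Step 2 — R_th: zero the source — replace V1 by a short circuit (node 3 merges into node 0) — and find the resistance seen between A (node 2) and B (node 0).
Reduce the network between node 2 (A) and node 0 (B) by series/parallel combination:
  Rp1 = R1 ‖ R3 (parallel, both between nodes 0 and 1) = 1/(1/2000 + 1/2.4) = 2.397 Ω
  Rs1 = R2 + Rp1 (series, joined only at node 1) = 3900 + 2.397 = 3902 Ω
  Rp2 = R4 ‖ Rs1 (parallel, both between nodes 0 and 2) = 1/(1/51 + 1/3902) = 50.34 Ω
R_th = 50.34 Ω
I_n = V_th/R_th = 0.0001546/50.34 = 0.000003071 A, and R_n = R_th = 50.34 Ω

Final answer: I_n = 3.071e-06 A, R_n = 50.34 Ω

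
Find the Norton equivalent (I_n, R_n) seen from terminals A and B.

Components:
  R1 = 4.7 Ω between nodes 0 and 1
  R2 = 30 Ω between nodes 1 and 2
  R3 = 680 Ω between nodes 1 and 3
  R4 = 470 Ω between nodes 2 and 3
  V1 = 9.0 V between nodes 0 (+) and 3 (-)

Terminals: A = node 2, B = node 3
Find the Thévenin equivalent first; then I_n = V_th/R_th and R_n = R_th.
Step 1 — V_th is the open-circuit voltage V_A - V_B (nothing connected across the terminals).
Nodal analysis, taking node 3 as the 0 V reference.
Source V1 fixes V_0 = 9 V.
KCL at each unknown node (sum of currents leaving = 0; resistances in Ω):
  Node 1: (V_1 - 9)/4.7 + (V_1 - V_2)/30 + (V_1 - 0)/680 = 0
  Node 2: (V_2 - V_1)/30 + (V_2 - 0)/470 = 0
Collecting terms (coefficients in siemens):
  0.2476·V_1 - 0.03333·V_2 = 1.915
  0.03546·V_2 - 0.03333·V_1 = 0
Determinant D = (0.2476)(0.03546) - (-0.03333)(-0.03333) = 0.007668
V_1 = [(1.915)(0.03546) - (-0.03333)(0)]/D = 8.856 V
V_2 = [(0.2476)(0) - (1.915)(-0.03333)]/D = 8.324 V
V_th = V_2 - V_3 = 8.324 - 0 = 8.324 V
Step 2 — R_th: zero the source — replace V1 by a short circuit (node 3 merges into node 0) — and find the resistance seen between A (node 2) and B (node 0).
Reduce the network between node 2 (A) and node 0 (B) by series/parallel combination:
  Rp1 = R1 ‖ R3 (parallel, both between nodes 0 and 1) = 1/(1/4.7 + 1/680) = 4.668 Ω
  Rs1 = R2 + Rp1 (series, joined only at node 1) = 30 + 4.668 = 34.67 Ω
  Rp2 = R4 ‖ Rs1 (parallel, both between nodes 0 and 2) = 1/(1/470 + 1/34.67) = 32.29 Ω
R_th = 32.29 Ω
I_n = V_th/R_th = 8.324/32.29 = 0.2578 A, and R_n = R_th = 32.29 Ω

Final answer: I_n = 0.2578 A, R_n = 32.29 Ω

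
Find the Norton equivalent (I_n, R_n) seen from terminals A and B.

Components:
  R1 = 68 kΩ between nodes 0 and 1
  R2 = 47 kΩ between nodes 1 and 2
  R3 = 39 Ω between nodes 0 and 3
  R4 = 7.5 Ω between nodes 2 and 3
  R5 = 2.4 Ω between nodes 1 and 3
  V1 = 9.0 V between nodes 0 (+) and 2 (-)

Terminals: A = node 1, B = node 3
Find the Thévenin equivalent first; then I_n = V_th/R_th and R_n = R_th.
Step 1 — V_th is the open-circuit voltage V_A - V_B (nothing connected across the terminals).
Nodal analysis, taking node 2 as the 0 V reference.
Source V1 fixes V_0 = 9 V.
KCL at each unknown node (sum of currents leaving = 0; resistances in Ω):
  Node 1: (V_1 - 9)/68000 + (V_1 - 0)/47000 + (V_1 - V_3)/2.4 = 0
  Node 3: (V_3 - 9)/39 + (V_3 - 0)/7.5 + (V_3 - V_1)/2.4 = 0
Collecting terms (coefficients in siemens):
  0.4167·V_1 - 0.4167·V_3 = 0.0001324
  0.5756·V_3 - 0.4167·V_1 = 0.2308
Determinant D = (0.4167)(0.5756) - (-0.4167)(-0.4167) = 0.06626
V_1 = [(0.0001324)(0.5756) - (-0.4167)(0.2308)]/D = 1.452 V
V_3 = [(0.4167)(0.2308) - (0.0001324)(-0.4167)]/D = 1.452 V
V_th = V_1 - V_3 = 1.452 - 1.452 = 0.0001922 V
Step 2 — R_th: zero the source — replace V1 by a short circuit (node 2 merges into node 0) — and find the resistance seen between A (node 1) and B (node 3).
Reduce the network between node 1 (A) and node 3 (B) by series/parallel combination:
  Rp1 = R1 ‖ R2 (parallel, both between nodes 0 and 1) = 1/(1/68000 + 1/47000) = 27790 Ω
  Rp2 = R3 ‖ R4 (parallel, both between nodes 0 and 3) = 1/(1/39 + 1/7.5) = 6.29 Ω
  Rs1 = Rp1 + Rp2 (series, joined only at node 0) = 27790 + 6.29 = 27800 Ω
  Rp3 = R5 ‖ Rs1 (parallel, both between nodes 1 and 3) = 1/(1/2.4 + 1/27800) = 2.4 Ω
R_th = 2.4 Ω
I_n = V_th/R_th = 0.0001922/2.4 = 0.0000801 A, and R_n = R_th = 2.4 Ω

Final answer: I_n = 8.01e-05 A, R_n = 2.4 Ω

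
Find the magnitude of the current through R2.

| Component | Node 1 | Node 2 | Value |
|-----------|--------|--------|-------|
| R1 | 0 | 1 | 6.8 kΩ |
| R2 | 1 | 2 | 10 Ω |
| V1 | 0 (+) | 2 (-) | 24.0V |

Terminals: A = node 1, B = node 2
Nodal analysis, taking node 2 as the 0 V reference.
Source V1 fixes V_0 = 24 V.
KCL at each unknown node (sum of currents leaving = 0; resistances in Ω):
  Node 1: (V_1 - 24)/6800 + (V_1 - 0)/10 = 0
Collecting terms: 0.1001 × V_1 = 0.003529  =>  V_1 = 0.03524 V
I_R2 = (V_1 - V_2)/R2 = (0.03524 - 0)/10 = 0.003524 A
|I_R2| = 0.003524 A

Final answer: |I_R2| = 0.003524 A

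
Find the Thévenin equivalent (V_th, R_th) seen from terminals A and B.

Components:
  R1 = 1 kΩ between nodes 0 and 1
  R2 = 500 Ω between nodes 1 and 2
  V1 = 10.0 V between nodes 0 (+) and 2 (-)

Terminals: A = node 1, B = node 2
Step 1 — V_th is the open-circuit voltage V_A - V_B (nothing connected across the terminals).
Nodal analysis, taking node 2 as the 0 V reference.
Source V1 fixes V_0 = 10 V.
KCL at each unknown node (sum of currents leaving = 0; resistances in Ω):
  Node 1: (V_1 - 10)/1000 + (V_1 - 0)/500 = 0
Collecting terms: 0.003 × V_1 = 0.01  =>  V_1 = 3.333 V
V_th = V_1 - V_2 = 3.333 - 0 = 3.333 V
Step 2 — R_th: zero the source — replace V1 by a short circuit (node 2 merges into node 0) — and find the resistance seen between A (node 1) and B (node 0).
Reduce the network between node 1 (A) and node 0 (B) by series/parallel combination:
  Rp1 = R1 ‖ R2 (parallel, both between nodes 0 and 1) = 1/(1/1000 + 1/500) = 333.3 Ω
R_th = 333.3 Ω

Final answer: V_th = 3.333 V, R_th = 333.3 Ω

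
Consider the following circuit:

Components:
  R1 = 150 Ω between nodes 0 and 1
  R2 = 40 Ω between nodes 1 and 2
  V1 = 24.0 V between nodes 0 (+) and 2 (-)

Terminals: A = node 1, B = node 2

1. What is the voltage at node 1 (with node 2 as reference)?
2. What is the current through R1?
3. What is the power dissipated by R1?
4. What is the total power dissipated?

Nodal analysis, taking node 2 as the 0 V reference.
Source V1 fixes V_0 = 24 V.
KCL at each unknown node (sum of currents leaving = 0; resistances in Ω):
  Node 1: (V_1 - 24)/150 + (V_1 - 0)/40 = 0
Collecting terms: 0.03167 × V_1 = 0.16  =>  V_1 = 5.053 V
Part 1:
  Read off the nodal solution: V_1 = 5.053 V
Part 2:
  I_R1 = (V_0 - V_1)/R1 = (24 - 5.053)/150 = 0.1263 A
  Magnitude: I_R1 = 0.1263 A
Part 3:
  I_R1 = (V_0 - V_1)/R1 = (24 - 5.053)/150 = 0.1263 A
  P_R1 = I_R1² × R1 = (0.1263)² × 150 = 2.393 W
Part 4:
  Power in each resistor, P = (ΔV)²/R:
    P_R1 = (24 - 5.053)²/150 = 2.393 W
    P_R2 = (5.053 - 0)²/40 = 0.6382 W
  P_total = P_R1 + P_R2 = 3.032 W

Final answers:
1. V_1 = 5.053 V
2. I_R1 = 0.1263 A
3. P_R1 = 2.393 W
4. P_total = 3.032 W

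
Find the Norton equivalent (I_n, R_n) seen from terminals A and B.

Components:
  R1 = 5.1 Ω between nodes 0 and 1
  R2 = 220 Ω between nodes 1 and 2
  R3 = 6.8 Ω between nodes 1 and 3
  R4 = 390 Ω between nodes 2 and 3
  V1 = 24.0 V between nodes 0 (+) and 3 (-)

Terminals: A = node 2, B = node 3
Find the Thévenin equivalent first; then I_n = V_th/R_th and R_n = R_th.
Step 1 — V_th is the open-circuit voltage V_A - V_B (nothing connected across the terminals).
Nodal analysis, taking node 3 as the 0 V reference.
Source V1 fixes V_0 = 24 V.
KCL at each unknown node (sum of currents leaving = 0; resistances in Ω):
  Node 1: (V_1 - 24)/5.1 + (V_1 - V_2)/220 + (V_1 - 0)/6.8 = 0
  Node 2: (V_2 - V_1)/220 + (V_2 - 0)/390 = 0
Collecting terms (coefficients in siemens):
  0.3477·V_1 - 0.004545·V_2 = 4.706
  0.00711·V_2 - 0.004545·V_1 = 0
Determinant D = (0.3477)(0.00711) - (-0.004545)(-0.004545) = 0.002451
V_1 = [(4.706)(0.00711) - (-0.004545)(0)]/D = 13.65 V
V_2 = [(0.3477)(0) - (4.706)(-0.004545)]/D = 8.726 V
V_th = V_2 - V_3 = 8.726 - 0 = 8.726 V
Step 2 — R_th: zero the source — replace V1 by a short circuit (node 3 merges into node 0) — and find the resistance seen between A (node 2) and B (node 0).
Reduce the network between node 2 (A) and node 0 (B) by series/parallel combination:
  Rp1 = R1 ‖ R3 (parallel, both between nodes 0 and 1) = 1/(1/5.1 + 1/6.8) = 2.914 Ω
  Rs1 = R2 + Rp1 (series, joined only at node 1) = 220 + 2.914 = 222.9 Ω
  Rp2 = R4 ‖ Rs1 (parallel, both between nodes 0 and 2) = 1/(1/390 + 1/222.9) = 141.8 Ω
R_th = 141.8 Ω
I_n = V_th/R_th = 8.726/141.8 = 0.06152 A, and R_n = R_th = 141.8 Ω

Final answer: I_n = 0.06152 A, R_n = 141.8 Ω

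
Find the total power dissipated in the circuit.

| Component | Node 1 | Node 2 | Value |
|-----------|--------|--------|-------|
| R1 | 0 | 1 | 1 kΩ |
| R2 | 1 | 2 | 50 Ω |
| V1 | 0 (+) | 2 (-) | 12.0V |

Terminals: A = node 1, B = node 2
Nodal analysis, taking node 2 as the 0 V reference.
Source V1 fixes V_0 = 12 V.
KCL at each unknown node (sum of currents leaving = 0; resistances in Ω):
  Node 1: (V_1 - 12)/1000 + (V_1 - 0)/50 = 0
Collecting terms: 0.021 × V_1 = 0.012  =>  V_1 = 0.5714 V
Power in each resistor, P = (ΔV)²/R:
  P_R1 = (12 - 0.5714)²/1000 = 0.1306 W
  P_R2 = (0.5714 - 0)²/50 = 0.006531 W
P_total = P_R1 + P_R2 = 0.1371 W

Final answer: 0.1371 W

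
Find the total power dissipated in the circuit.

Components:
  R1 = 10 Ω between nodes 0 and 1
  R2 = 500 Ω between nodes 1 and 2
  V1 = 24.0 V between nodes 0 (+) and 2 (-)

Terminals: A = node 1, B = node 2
Nodal analysis, taking node 2 as the 0 V reference.
Source V1 fixes V_0 = 24 V.
KCL at each unknown node (sum of currents leaving = 0; resistances in Ω):
  Node 1: (V_1 - 24)/10 + (V_1 - 0)/500 = 0
Collecting terms: 0.102 × V_1 = 2.4  =>  V_1 = 23.53 V
Power in each resistor, P = (ΔV)²/R:
  P_R1 = (24 - 23.53)²/10 = 0.02215 W
  P_R2 = (23.53 - 0)²/500 = 1.107 W
P_total = P_R1 + P_R2 = 1.129 W

Final answer: 1.129 W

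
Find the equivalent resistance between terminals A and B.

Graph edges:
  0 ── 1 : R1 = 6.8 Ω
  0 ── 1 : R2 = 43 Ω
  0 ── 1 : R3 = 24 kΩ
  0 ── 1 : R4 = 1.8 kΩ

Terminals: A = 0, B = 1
Reduce the network between node 0 (A) and node 1 (B) by series/parallel combination:
  Rp1 = R1 ‖ R2 ‖ R3 ‖ R4 (parallel, all between nodes 0 and 1) = 1/(1/6.8 + 1/43 + 1/24000 + 1/1800) = 5.851 Ω
R_eq = 5.851 Ω

Final answer: 5.851 Ω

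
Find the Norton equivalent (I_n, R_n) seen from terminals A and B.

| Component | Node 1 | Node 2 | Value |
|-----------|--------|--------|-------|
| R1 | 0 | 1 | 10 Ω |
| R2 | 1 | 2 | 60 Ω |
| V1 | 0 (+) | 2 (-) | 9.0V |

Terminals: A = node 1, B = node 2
Find the Thévenin equivalent first; then I_n = V_th/R_th and R_n = R_th.
Step 1 — V_th is the open-circuit voltage V_A - V_B (nothing connected across the terminals).
Nodal analysis, taking node 2 as the 0 V reference.
Source V1 fixes V_0 = 9 V.
KCL at each unknown node (sum of currents leaving = 0; resistances in Ω):
  Node 1: (V_1 - 9)/10 + (V_1 - 0)/60 = 0
Collecting terms: 0.1167 × V_1 = 0.9  =>  V_1 = 7.714 V
V_th = V_1 - V_2 = 7.714 - 0 = 7.714 V
Step 2 — R_th: zero the source — replace V1 by a short circuit (node 2 merges into node 0) — and find the resistance seen between A (node 1) and B (node 0).
Reduce the network between node 1 (A) and node 0 (B) by series/parallel combination:
  Rp1 = R1 ‖ R2 (parallel, both between nodes 0 and 1) = 1/(1/10 + 1/60) = 8.571 Ω
R_th = 8.571 Ω
I_n = V_th/R_th = 7.714/8.571 = 0.9 A, and R_n = R_th = 8.571 Ω

Final answer: I_n = 0.9 A, R_n = 8.571 Ω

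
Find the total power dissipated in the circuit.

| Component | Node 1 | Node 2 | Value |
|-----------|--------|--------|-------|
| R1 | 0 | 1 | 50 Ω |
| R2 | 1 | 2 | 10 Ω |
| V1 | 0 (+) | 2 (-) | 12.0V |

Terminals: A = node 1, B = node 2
Nodal analysis, taking node 2 as the 0 V reference.
Source V1 fixes V_0 = 12 V.
KCL at each unknown node (sum of currents leaving = 0; resistances in Ω):
  Node 1: (V_1 - 12)/50 + (V_1 - 0)/10 = 0
Collecting terms: 0.12 × V_1 = 0.24  =>  V_1 = 2 V
Power in each resistor, P = (ΔV)²/R:
  P_R1 = (12 - 2)²/50 = 2 W
  P_R2 = (2 - 0)²/10 = 0.4 W
P_total = P_R1 + P_R2 = 2.4 W

Final answer: 2.4 W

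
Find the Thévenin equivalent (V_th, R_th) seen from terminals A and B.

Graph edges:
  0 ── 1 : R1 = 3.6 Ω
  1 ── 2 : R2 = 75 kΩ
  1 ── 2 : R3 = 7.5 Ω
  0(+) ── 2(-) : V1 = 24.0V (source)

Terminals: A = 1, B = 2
Step 1 — V_th is the open-circuit voltage V_A - V_B (nothing connected across the terminals).
Nodal analysis, taking node 2 as the 0 V reference.
Source V1 fixes V_0 = 24 V.
KCL at each unknown node (sum of currents leaving = 0; resistances in Ω):
  Node 1: (V_1 - 24)/3.6 + (V_1 - 0)/75000 + (V_1 - 0)/7.5 = 0
Collecting terms: 0.4111 × V_1 = 6.667  =>  V_1 = 16.22 V
V_th = V_1 - V_2 = 16.22 - 0 = 16.22 V
Step 2 — R_th: zero the source — replace V1 by a short circuit (node 2 merges into node 0) — and find the resistance seen between A (node 1) and B (node 0).
Reduce the network between node 1 (A) and node 0 (B) by series/parallel combination:
  Rp1 = R1 ‖ R2 ‖ R3 (parallel, all between nodes 0 and 1) = 1/(1/3.6 + 1/75000 + 1/7.5) = 2.432 Ω
R_th = 2.432 Ω

Final answer: V_th = 16.22 V, R_th = 2.432 Ω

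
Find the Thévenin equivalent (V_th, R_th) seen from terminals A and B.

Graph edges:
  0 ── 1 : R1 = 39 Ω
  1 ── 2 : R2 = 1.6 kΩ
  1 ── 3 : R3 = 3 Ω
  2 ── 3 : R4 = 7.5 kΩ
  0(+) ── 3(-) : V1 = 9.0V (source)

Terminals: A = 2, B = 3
Step 1 — V_th is the open-circuit voltage V_A - V_B (nothing connected across the terminals).
Nodal analysis, taking node 3 as the 0 V reference.
Source V1 fixes V_0 = 9 V.
KCL at each unknown node (sum of currents leaving = 0; resistances in Ω):
  Node 1: (V_1 - 9)/39 + (V_1 - V_2)/1600 + (V_1 - 0)/3 = 0
  Node 2: (V_2 - V_1)/1600 + (V_2 - 0)/7500 = 0
Collecting terms (coefficients in siemens):
  0.3596·V_1 - 0.000625·V_2 = 0.2308
  0.0007583·V_2 - 0.000625·V_1 = 0
Determinant D = (0.3596)(0.0007583) - (-0.000625)(-0.000625) = 0.0002723
V_1 = [(0.2308)(0.0007583) - (-0.000625)(0)]/D = 0.6427 V
V_2 = [(0.3596)(0) - (0.2308)(-0.000625)]/D = 0.5297 V
V_th = V_2 - V_3 = 0.5297 - 0 = 0.5297 V
Step 2 — R_th: zero the source — replace V1 by a short circuit (node 3 merges into node 0) — and find the resistance seen between A (node 2) and B (node 0).
Reduce the network between node 2 (A) and node 0 (B) by series/parallel combination:
  Rp1 = R1 ‖ R3 (parallel, both between nodes 0 and 1) = 1/(1/39 + 1/3) = 2.786 Ω
  Rs1 = R2 + Rp1 (series, joined only at node 1) = 1600 + 2.786 = 1603 Ω
  Rp2 = R4 ‖ Rs1 (parallel, both between nodes 0 and 2) = 1/(1/7500 + 1/1603) = 1321 Ω
R_th = 1.321 kΩ

Final answer: V_th = 0.5297 V, R_th = 1.321 kΩ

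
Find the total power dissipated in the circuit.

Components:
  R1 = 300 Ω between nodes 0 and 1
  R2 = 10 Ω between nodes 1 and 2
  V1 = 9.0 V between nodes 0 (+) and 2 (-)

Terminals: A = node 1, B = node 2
Nodal analysis, taking node 2 as the 0 V reference.
Source V1 fixes V_0 = 9 V.
KCL at each unknown node (sum of currents leaving = 0; resistances in Ω):
  Node 1: (V_1 - 9)/300 + (V_1 - 0)/10 = 0
Collecting terms: 0.1033 × V_1 = 0.03  =>  V_1 = 0.2903 V
Power in each resistor, P = (ΔV)²/R:
  P_R1 = (9 - 0.2903)²/300 = 0.2529 W
  P_R2 = (0.2903 - 0)²/10 = 0.008429 W
P_total = P_R1 + P_R2 = 0.2613 W

Final answer: 0.2613 W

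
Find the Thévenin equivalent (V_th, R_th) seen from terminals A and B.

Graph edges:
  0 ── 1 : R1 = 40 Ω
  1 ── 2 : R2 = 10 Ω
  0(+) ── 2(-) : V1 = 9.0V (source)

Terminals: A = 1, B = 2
Step 1 — V_th is the open-circuit voltage V_A - V_B (nothing connected across the terminals).
Nodal analysis, taking node 2 as the 0 V reference.
Source V1 fixes V_0 = 9 V.
KCL at each unknown node (sum of currents leaving = 0; resistances in Ω):
  Node 1: (V_1 - 9)/40 + (V_1 - 0)/10 = 0
Collecting terms: 0.125 × V_1 = 0.225  =>  V_1 = 1.8 V
V_th = V_1 - V_2 = 1.8 - 0 = 1.8 V
Step 2 — R_th: zero the source — replace V1 by a short circuit (node 2 merges into node 0) — and find the resistance seen between A (node 1) and B (node 0).
Reduce the network between node 1 (A) and node 0 (B) by series/parallel combination:
  Rp1 = R1 ‖ R2 (parallel, both between nodes 0 and 1) = 1/(1/40 + 1/10) = 8 Ω
R_th = 8 Ω

Final answer: V_th = 1.8 V, R_th = 8 Ω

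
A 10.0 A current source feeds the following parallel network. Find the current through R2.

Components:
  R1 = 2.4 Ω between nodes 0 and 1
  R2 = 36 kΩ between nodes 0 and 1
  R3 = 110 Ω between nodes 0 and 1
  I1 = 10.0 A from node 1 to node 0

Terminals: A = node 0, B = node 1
All resistors sit directly between nodes 0 and 1, so they are in parallel and share one voltage V; the full source current 10 A splits among them.
1/R_par = 1/2.4 + 1/36000 + 1/110 = 0.4258 S  =>  R_par = 2.349 Ω
V = I × R_par = 10 × 2.349 = 23.49 V
I_R2 = V/R2 = 23.49/36000 = 0.0006524 A

Final answer: 0.0006524 A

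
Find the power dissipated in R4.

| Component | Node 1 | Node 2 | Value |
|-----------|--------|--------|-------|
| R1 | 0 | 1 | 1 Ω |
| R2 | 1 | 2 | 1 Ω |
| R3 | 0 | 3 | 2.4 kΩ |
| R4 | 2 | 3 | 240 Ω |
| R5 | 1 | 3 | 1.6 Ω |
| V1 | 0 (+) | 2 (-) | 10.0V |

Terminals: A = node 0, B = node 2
Nodal analysis, taking node 2 as the 0 V reference.
Source V1 fixes V_0 = 10 V.
KCL at each unknown node (sum of currents leaving = 0; resistances in Ω):
  Node 1: (V_1 - 10)/1 + (V_1 - 0)/1 + (V_1 - V_3)/1.6 = 0
  Node 3: (V_3 - 10)/2400 + (V_3 - 0)/240 + (V_3 - V_1)/1.6 = 0
Collecting terms (coefficients in siemens):
  2.625·V_1 - 0.625·V_3 = 10
  0.6296·V_3 - 0.625·V_1 = 0.004167
Determinant D = (2.625)(0.6296) - (-0.625)(-0.625) = 1.262
V_1 = [(10)(0.6296) - (-0.625)(0.004167)]/D = 4.991 V
V_3 = [(2.625)(0.004167) - (10)(-0.625)]/D = 4.961 V
I_R4 = (V_2 - V_3)/R4 = (0 - 4.961)/240 = -0.02067 A
P_R4 = I_R4² × R4 = (-0.02067)² × 240 = 0.1025 W

Final answer: 0.1025 W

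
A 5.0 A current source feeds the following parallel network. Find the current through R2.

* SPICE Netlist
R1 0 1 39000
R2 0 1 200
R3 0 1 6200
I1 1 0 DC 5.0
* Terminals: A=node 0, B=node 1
All resistors sit directly between nodes 0 and 1, so they are in parallel and share one voltage V; the full source current 5 A splits among them.
1/R_par = 1/39000 + 1/200 + 1/6200 = 0.005187 S  =>  R_par = 192.8 Ω
V = I × R_par = 5 × 192.8 = 964 V
I_R2 = V/R2 = 964/200 = 4.82 A

Final answer: 4.82 A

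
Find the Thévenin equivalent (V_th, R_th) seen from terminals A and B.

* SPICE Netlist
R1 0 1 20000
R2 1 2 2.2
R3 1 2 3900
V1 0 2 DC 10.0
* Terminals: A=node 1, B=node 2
Step 1 — V_th is the open-circuit voltage V_A - V_B (nothing connected across the terminals).
Nodal analysis, taking node 2 as the 0 V reference.
Source V1 fixes V_0 = 10 V.
KCL at each unknown node (sum of currents leaving = 0; resistances in Ω):
  Node 1: (V_1 - 10)/20000 + (V_1 - 0)/2.2 + (V_1 - 0)/3900 = 0
Collecting terms: 0.4549 × V_1 = 0.0005  =>  V_1 = 0.001099 V
V_th = V_1 - V_2 = 0.001099 - 0 = 0.001099 V
Step 2 — R_th: zero the source — replace V1 by a short circuit (node 2 merges into node 0) — and find the resistance seen between A (node 1) and B (node 0).
Reduce the network between node 1 (A) and node 0 (B) by series/parallel combination:
  Rp1 = R1 ‖ R2 ‖ R3 (parallel, all between nodes 0 and 1) = 1/(1/20000 + 1/2.2 + 1/3900) = 2.199 Ω
R_th = 2.199 Ω

Final answer: V_th = 0.001099 V, R_th = 2.199 Ω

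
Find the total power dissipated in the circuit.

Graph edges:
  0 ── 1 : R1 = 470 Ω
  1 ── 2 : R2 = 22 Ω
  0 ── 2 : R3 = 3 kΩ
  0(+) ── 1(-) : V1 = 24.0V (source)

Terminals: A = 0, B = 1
Nodal analysis, taking node 1 as the 0 V reference.
Source V1 fixes V_0 = 24 V.
KCL at each unknown node (sum of currents leaving = 0; resistances in Ω):
  Node 2: (V_2 - 0)/22 + (V_2 - 24)/3000 = 0
Collecting terms: 0.04579 × V_2 = 0.008  =>  V_2 = 0.1747 V
Power in each resistor, P = (ΔV)²/R:
  P_R1 = (24 - 0)²/470 = 1.226 W
  P_R2 = (0 - 0.1747)²/22 = 0.001388 W
  P_R3 = (24 - 0.1747)²/3000 = 0.1892 W
P_total = P_R1 + P_R2 + P_R3 = 1.416 W

Final answer: 1.416 W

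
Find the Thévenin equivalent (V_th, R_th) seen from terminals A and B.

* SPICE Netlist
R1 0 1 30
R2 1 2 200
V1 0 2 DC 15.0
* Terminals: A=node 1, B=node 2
Step 1 — V_th is the open-circuit voltage V_A - V_B (nothing connected across the terminals).
Nodal analysis, taking node 2 as the 0 V reference.
Source V1 fixes V_0 = 15 V.
KCL at each unknown node (sum of currents leaving = 0; resistances in Ω):
  Node 1: (V_1 - 15)/30 + (V_1 - 0)/200 = 0
Collecting terms: 0.03833 × V_1 = 0.5  =>  V_1 = 13.04 V
V_th = V_1 - V_2 = 13.04 - 0 = 13.04 V
Step 2 — R_th: zero the source — replace V1 by a short circuit (node 2 merges into node 0) — and find the resistance seen between A (node 1) and B (node 0).
Reduce the network between node 1 (A) and node 0 (B) by series/parallel combination:
  Rp1 = R1 ‖ R2 (parallel, both between nodes 0 and 1) = 1/(1/30 + 1/200) = 26.09 Ω
R_th = 26.09 Ω

Final answer: V_th = 13.04 V, R_th = 26.09 Ω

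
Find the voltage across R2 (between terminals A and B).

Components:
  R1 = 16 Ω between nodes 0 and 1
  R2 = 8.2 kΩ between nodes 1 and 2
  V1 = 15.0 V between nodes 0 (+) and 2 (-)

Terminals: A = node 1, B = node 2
R1 and R2 are in series across V1 (node 0 → node 1 → node 2), and the output A–B is taken across R2, so this is a voltage divider.
Series current: I = V1/(R1 + R2) = 15/(16 + 8200) = 15/8216 = 0.001826 A
V_R2 = I × R2 = V1 × R2/(R1 + R2) = 15 × 8200/8216 = 14.97 V

Final answer: 14.97 V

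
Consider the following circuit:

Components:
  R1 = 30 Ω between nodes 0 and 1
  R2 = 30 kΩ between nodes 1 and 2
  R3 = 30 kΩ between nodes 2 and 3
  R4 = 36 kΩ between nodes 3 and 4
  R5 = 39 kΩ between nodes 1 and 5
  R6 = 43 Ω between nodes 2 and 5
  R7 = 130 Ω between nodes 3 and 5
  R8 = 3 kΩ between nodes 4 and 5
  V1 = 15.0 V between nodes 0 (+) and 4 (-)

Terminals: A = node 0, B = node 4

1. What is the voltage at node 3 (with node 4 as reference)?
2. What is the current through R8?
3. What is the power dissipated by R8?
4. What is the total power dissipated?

Nodal analysis, taking node 4 as the 0 V reference.
Source V1 fixes V_0 = 15 V.
KCL at each unknown node (sum of currents leaving = 0; resistances in Ω):
  Node 1: (V_1 - 15)/30 + (V_1 - V_2)/30000 + (V_1 - V_5)/39000 = 0
  Node 2: (V_2 - V_1)/30000 + (V_2 - V_3)/30000 + (V_2 - V_5)/43 = 0
  Node 3: (V_3 - V_2)/30000 + (V_3 - 0)/36000 + (V_3 - V_5)/130 = 0
  Node 5: (V_5 - V_1)/39000 + (V_5 - V_2)/43 + (V_5 - V_3)/130 + (V_5 - 0)/3000 = 0
Collecting terms (coefficients in siemens):
  0.03339·V_1 - 0.00003333·V_2 - 0.00002564·V_5 = 0.5
  0.02332·V_2 - 0.00003333·V_1 - 0.00003333·V_3 - 0.02326·V_5 = 0
  0.007753·V_3 - 0.00003333·V_2 - 0.007692·V_5 = 0
  0.03131·V_5 - 0.00002564·V_1 - 0.02326·V_2 - 0.007692·V_3 = 0
Solving these 4 simultaneous equations (Gaussian elimination) gives:
  V_1 = 14.98 V, V_2 = 2.12 V, V_3 = 2.094 V, V_5 = 2.102 V
Part 1:
  Read off the nodal solution: V_3 = 2.094 V
Part 2:
  I_R8 = (V_4 - V_5)/R8 = (0 - 2.102)/3000 = -0.0007005 A
  Magnitude: I_R8 = 0.0007005 A
Part 3:
  I_R8 = (V_4 - V_5)/R8 = (0 - 2.102)/3000 = -0.0007005 A
  P_R8 = I_R8² × R8 = (-0.0007005)² × 3000 = 0.001472 W
Part 4:
  Power in each resistor, P = (ΔV)²/R:
    P_R1 = (15 - 14.98)²/30 = 0.00001727 W
    P_R2 = (14.98 - 2.12)²/30000 = 0.00551 W
    P_R3 = (2.12 - 2.094)²/30000 = 0.00000002226 W
    P_R4 = (2.094 - 0)²/36000 = 0.0001218 W
    P_R5 = (14.98 - 2.102)²/39000 = 0.004251 W
    P_R6 = (2.12 - 2.102)²/43 = 0.000007866 W
    P_R7 = (2.094 - 2.102)²/130 = 0.000000427 W
    P_R8 = (0 - 2.102)²/3000 = 0.001472 W
  P_total = P_R1 + P_R2 + P_R3 + P_R4 + P_R5 + P_R6 + P_R7 + P_R8 = 0.01138 W

Final answers:
1. V_3 = 2.094 V
2. I_R8 = 0.0007005 A
3. P_R8 = 0.001472 W
4. P_total = 0.01138 W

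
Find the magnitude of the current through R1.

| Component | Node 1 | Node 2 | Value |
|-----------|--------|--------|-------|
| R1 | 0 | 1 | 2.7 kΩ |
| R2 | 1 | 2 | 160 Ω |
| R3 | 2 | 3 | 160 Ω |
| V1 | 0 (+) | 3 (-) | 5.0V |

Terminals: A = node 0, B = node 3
Nodal analysis, taking node 3 as the 0 V reference.
Source V1 fixes V_0 = 5 V.
KCL at each unknown node (sum of currents leaving = 0; resistances in Ω):
  Node 1: (V_1 - 5)/2700 + (V_1 - V_2)/160 = 0
  Node 2: (V_2 - V_1)/160 + (V_2 - 0)/160 = 0
Collecting terms (coefficients in siemens):
  0.00662·V_1 - 0.00625·V_2 = 0.001852
  0.0125·V_2 - 0.00625·V_1 = 0
Determinant D = (0.00662)(0.0125) - (-0.00625)(-0.00625) = 0.00004369
V_1 = [(0.001852)(0.0125) - (-0.00625)(0)]/D = 0.5298 V
V_2 = [(0.00662)(0) - (0.001852)(-0.00625)]/D = 0.2649 V
I_R1 = (V_0 - V_1)/R1 = (5 - 0.5298)/2700 = 0.001656 A
|I_R1| = 0.001656 A

Final answer: |I_R1| = 0.001656 A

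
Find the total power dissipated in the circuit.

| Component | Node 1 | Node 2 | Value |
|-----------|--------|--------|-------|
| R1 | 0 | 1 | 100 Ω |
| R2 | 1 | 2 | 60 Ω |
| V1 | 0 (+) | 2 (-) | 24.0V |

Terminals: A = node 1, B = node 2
Nodal analysis, taking node 2 as the 0 V reference.
Source V1 fixes V_0 = 24 V.
KCL at each unknown node (sum of currents leaving = 0; resistances in Ω):
  Node 1: (V_1 - 24)/100 + (V_1 - 0)/60 = 0
Collecting terms: 0.02667 × V_1 = 0.24  =>  V_1 = 9 V
Power in each resistor, P = (ΔV)²/R:
  P_R1 = (24 - 9)²/100 = 2.25 W
  P_R2 = (9 - 0)²/60 = 1.35 W
P_total = P_R1 + P_R2 = 3.6 W

Final answer: 3.6 W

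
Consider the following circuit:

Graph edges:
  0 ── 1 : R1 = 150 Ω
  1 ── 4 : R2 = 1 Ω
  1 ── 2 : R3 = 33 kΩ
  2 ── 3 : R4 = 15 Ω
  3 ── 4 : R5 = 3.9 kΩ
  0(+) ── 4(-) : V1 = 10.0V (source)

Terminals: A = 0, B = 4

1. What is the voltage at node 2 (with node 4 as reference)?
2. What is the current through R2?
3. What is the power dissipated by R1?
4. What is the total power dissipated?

Nodal analysis, taking node 4 as the 0 V reference.
Source V1 fixes V_0 = 10 V.
KCL at each unknown node (sum of currents leaving = 0; resistances in Ω):
  Node 1: (V_1 - 10)/150 + (V_1 - 0)/1 + (V_1 - V_2)/33000 = 0
  Node 2: (V_2 - V_1)/33000 + (V_2 - V_3)/15 = 0
  Node 3: (V_3 - V_2)/15 + (V_3 - 0)/3900 = 0
Collecting terms (coefficients in siemens):
  1.007·V_1 - 0.0000303·V_2 = 0.06667
  0.0667·V_2 - 0.0000303·V_1 - 0.06667·V_3 = 0
  0.06692·V_3 - 0.06667·V_2 = 0
Solving these 3 simultaneous equations (Gaussian elimination) gives:
  V_1 = 0.06622 V, V_2 = 0.007023 V, V_3 = 0.006996 V
Part 1:
  Read off the nodal solution: V_2 = 0.007023 V
Part 2:
  I_R2 = (V_1 - V_4)/R2 = (0.06622 - 0)/1 = 0.06622 A
  Magnitude: I_R2 = 0.06622 A
Part 3:
  I_R1 = (V_0 - V_1)/R1 = (10 - 0.06622)/150 = 0.06623 A
  P_R1 = I_R1² × R1 = (0.06623)² × 150 = 0.6579 W
Part 4:
  Power in each resistor, P = (ΔV)²/R:
    P_R1 = (10 - 0.06622)²/150 = 0.6579 W
    P_R2 = (0.06622 - 0)²/1 = 0.004386 W
    P_R3 = (0.06622 - 0.007023)²/33000 = 0.0000001062 W
    P_R4 = (0.007023 - 0.006996)²/15 = 0.00000000004827 W
    P_R5 = (0.006996 - 0)²/3900 = 0.00000001255 W
  P_total = P_R1 + P_R2 + P_R3 + P_R4 + P_R5 = 0.6623 W

Final answers:
1. V_2 = 0.007023 V
2. I_R2 = 0.06622 A
3. P_R1 = 0.6579 W
4. P_total = 0.6623 W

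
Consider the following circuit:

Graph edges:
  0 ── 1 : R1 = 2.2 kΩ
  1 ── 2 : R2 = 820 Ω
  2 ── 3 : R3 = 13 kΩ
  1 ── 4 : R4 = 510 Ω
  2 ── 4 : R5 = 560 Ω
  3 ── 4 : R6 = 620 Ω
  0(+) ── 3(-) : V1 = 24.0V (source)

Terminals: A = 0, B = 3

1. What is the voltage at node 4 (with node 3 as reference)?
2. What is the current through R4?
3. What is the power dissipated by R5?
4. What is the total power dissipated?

Nodal analysis, taking node 3 as the 0 V reference.
Source V1 fixes V_0 = 24 V.
KCL at each unknown node (sum of currents leaving = 0; resistances in Ω):
  Node 1: (V_1 - 24)/2200 + (V_1 - V_2)/820 + (V_1 - V_4)/510 = 0
  Node 2: (V_2 - V_1)/820 + (V_2 - 0)/13000 + (V_2 - V_4)/560 = 0
  Node 4: (V_4 - V_1)/510 + (V_4 - V_2)/560 + (V_4 - 0)/620 = 0
Collecting terms (coefficients in siemens):
  0.003635·V_1 - 0.00122·V_2 - 0.001961·V_4 = 0.01091
  0.003082·V_2 - 0.00122·V_1 - 0.001786·V_4 = 0
  0.005359·V_4 - 0.001961·V_1 - 0.001786·V_2 = 0
Solving these 3 simultaneous equations (Gaussian elimination) gives:
  V_1 = 7.238 V, V_2 = 5.45 V, V_4 = 4.464 V
Part 1:
  Read off the nodal solution: V_4 = 4.464 V
Part 2:
  I_R4 = (V_1 - V_4)/R4 = (7.238 - 4.464)/510 = 0.005439 A
  Magnitude: I_R4 = 0.005439 A
Part 3:
  I_R5 = (V_2 - V_4)/R5 = (5.45 - 4.464)/560 = 0.001761 A
  P_R5 = I_R5² × R5 = (0.001761)² × 560 = 0.001737 W
Part 4:
  Power in each resistor, P = (ΔV)²/R:
    P_R1 = (24 - 7.238)²/2200 = 0.1277 W
    P_R2 = (7.238 - 5.45)²/820 = 0.003898 W
    P_R3 = (5.45 - 0)²/13000 = 0.002285 W
    P_R4 = (7.238 - 4.464)²/510 = 0.01509 W
    P_R5 = (5.45 - 4.464)²/560 = 0.001737 W
    P_R6 = (0 - 4.464)²/620 = 0.03214 W
  P_total = P_R1 + P_R2 + P_R3 + P_R4 + P_R5 + P_R6 = 0.1829 W

Final answers:
1. V_4 = 4.464 V
2. I_R4 = 0.005439 A
3. P_R5 = 0.001737 W
4. P_total = 0.1829 W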